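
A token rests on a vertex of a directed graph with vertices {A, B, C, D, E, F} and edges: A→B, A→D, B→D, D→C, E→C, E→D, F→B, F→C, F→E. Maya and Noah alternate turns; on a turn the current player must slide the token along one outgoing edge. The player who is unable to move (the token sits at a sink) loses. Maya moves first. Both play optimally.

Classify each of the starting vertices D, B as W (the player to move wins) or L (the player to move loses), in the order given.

Work bottom-up. With no move the player to move loses. Otherwise the position is W if at least one move leads to an L position for the opponent, and L if every move leads to a W.
Every edge goes from a vertex to one that appears earlier in the order C, D, E, B, A, F, so processing vertices in that order labels each vertex after all of its successors.
C: no outgoing edge → L
D: can move to C, which is L ⇒ W
E: can move to C, which is L ⇒ W
B: the only move is to D(W), a W ⇒ L
A: can move to B, which is L ⇒ W
F: can move to B, which is L ⇒ W

D: W, B: L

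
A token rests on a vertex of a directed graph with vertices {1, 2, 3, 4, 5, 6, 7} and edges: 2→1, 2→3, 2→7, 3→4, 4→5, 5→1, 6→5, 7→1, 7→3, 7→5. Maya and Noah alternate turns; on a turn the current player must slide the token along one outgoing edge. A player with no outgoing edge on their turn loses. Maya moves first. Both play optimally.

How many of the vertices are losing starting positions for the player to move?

Positions with no move are L. A position that does have a move is losing for the player to move precisely when every available move leads to a winning position for the opponent. Fill in the labels:
Every edge goes from a vertex to one that appears earlier in the order 1, 5, 4, 3, 7, 6, 2, so processing vertices in that order labels each vertex after all of its successors.
1: no outgoing edge → L
5: can move to 1, which is L ⇒ W
4: the only move is to 5(W), a W ⇒ L
3: can move to 4, which is L ⇒ W
7: can move to 1, which is L ⇒ W
6: the only move is to 5(W), a W ⇒ L
2: can move to 1, which is L ⇒ W
The L vertices are 1, 4, 6; that is 3 in all.

3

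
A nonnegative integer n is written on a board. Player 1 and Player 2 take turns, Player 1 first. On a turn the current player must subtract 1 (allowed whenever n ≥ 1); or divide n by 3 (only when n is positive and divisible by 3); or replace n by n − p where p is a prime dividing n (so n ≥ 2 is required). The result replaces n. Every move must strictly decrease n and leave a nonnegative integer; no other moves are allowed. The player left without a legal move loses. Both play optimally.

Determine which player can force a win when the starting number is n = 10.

Use the standard recursion: the mover loses at a terminal position; elsewhere, the mover wins exactly when some move hands the opponent an L position.
n=0: no move → L
n=1: can move to 0, which is L ⇒ W
n=2: can move to 0, which is L ⇒ W
n=3: can move to 0, which is L ⇒ W
n=4: moves to 2(W), 3(W); every one is W ⇒ L
n=5: can move to 0, which is L ⇒ W
n=6: can move to 4, which is L ⇒ W
n=7: can move to 0, which is L ⇒ W
n=8: moves to 6(W), 7(W); every one is W ⇒ L
n=9: can move to 8, which is L ⇒ W
n=10: can move to 8, which is L ⇒ W
From 10 Player 1 can move to 8, reaching an L position.

Player 1 wins.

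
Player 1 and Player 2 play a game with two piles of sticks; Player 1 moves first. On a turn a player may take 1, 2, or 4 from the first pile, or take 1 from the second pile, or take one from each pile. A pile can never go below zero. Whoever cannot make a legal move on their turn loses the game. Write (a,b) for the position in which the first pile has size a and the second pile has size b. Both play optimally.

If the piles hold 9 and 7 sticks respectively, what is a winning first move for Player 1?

Move to (5,7).

Positions with no move are L. A position that does have a move is losing for the player to move precisely when every available move leads to a winning position for the opponent. Fill in the labels:
No move ever increases a pile, so every position that can arise here has a ≤ 9 and b ≤ 7; it is enough to label the cells with 0 ≤ a ≤ 9 and 0 ≤ b ≤ 7.
Every move lowers a or b (never raises either), so fill the grid row by row in increasing a, and left to right within a row: each cell's successors are then already labelled.
      b=0  b=1  b=2  b=3  b=4  b=5  b=6  b=7
a=0:    L    W    L    W    L    W    L    W
a=1:    W    W    W    W    W    W    W    W
a=2:    W    L    W    L    W    L    W    L
a=3:    L    W    W    W    W    W    W    W
a=4:    W    W    W    W    W    W    W    W
a=5:    W    L    W    L    W    L    W    L
a=6:    L    W    W    W    W    W    W    W
a=7:    W    W    L    W    L    W    L    W
a=8:    W    L    W    W    W    W    W    W
a=9:    L    W    W    W    W    W    W    W
Cells with no legal move (terminal, hence L): (0,0).
The remaining L cells, each justified by listing all of its moves:
(0,2): the only move is to (0,1)(W), a W ⇒ L
(0,4): the only move is to (0,3)(W), a W ⇒ L
(0,6): the only move is to (0,5)(W), a W ⇒ L
(2,1): moves to (1,1)(W), (0,1)(W), (2,0)(W), (1,0)(W); every one is W ⇒ L
(2,3): moves to (1,3)(W), (0,3)(W), (2,2)(W), (1,2)(W); every one is W ⇒ L
(2,5): moves to (1,5)(W), (0,5)(W), (2,4)(W), (1,4)(W); every one is W ⇒ L
(2,7): moves to (1,7)(W), (0,7)(W), (2,6)(W), (1,6)(W); every one is W ⇒ L
(3,0): moves to (2,0)(W), (1,0)(W); every one is W ⇒ L
(5,1): moves to (4,1)(W), (3,1)(W), (1,1)(W), (5,0)(W), (4,0)(W); every one is W ⇒ L
(5,3): moves to (4,3)(W), (3,3)(W), (1,3)(W), (5,2)(W), (4,2)(W); every one is W ⇒ L
(5,5): moves to (4,5)(W), (3,5)(W), (1,5)(W), (5,4)(W), (4,4)(W); every one is W ⇒ L
(5,7): moves to (4,7)(W), (3,7)(W), (1,7)(W), (5,6)(W), (4,6)(W); every one is W ⇒ L
(6,0): moves to (5,0)(W), (4,0)(W), (2,0)(W); every one is W ⇒ L
(7,2): moves to (6,2)(W), (5,2)(W), (3,2)(W), (7,1)(W), (6,1)(W); every one is W ⇒ L
(7,4): moves to (6,4)(W), (5,4)(W), (3,4)(W), (7,3)(W), (6,3)(W); every one is W ⇒ L
(7,6): moves to (6,6)(W), (5,6)(W), (3,6)(W), (7,5)(W), (6,5)(W); every one is W ⇒ L
(8,1): moves to (7,1)(W), (6,1)(W), (4,1)(W), (8,0)(W), (7,0)(W); every one is W ⇒ L
(9,0): moves to (8,0)(W), (7,0)(W), (5,0)(W); every one is W ⇒ L
Every other cell has at least one move into one of the L cells above, so it is W.
From (9,7), the L positions reachable in one move are: (5,7).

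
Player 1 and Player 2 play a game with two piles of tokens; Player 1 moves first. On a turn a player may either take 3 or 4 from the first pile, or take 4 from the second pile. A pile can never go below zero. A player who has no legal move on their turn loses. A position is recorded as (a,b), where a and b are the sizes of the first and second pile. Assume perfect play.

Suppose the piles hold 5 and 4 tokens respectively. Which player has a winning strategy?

Positions with no move are L. A position that does have a move is losing for the player to move precisely when every available move leads to a winning position for the opponent. Fill in the labels:
No move ever increases a pile, so every position that can arise here has a ≤ 5 and b ≤ 4; it is enough to label the cells with 0 ≤ a ≤ 5 and 0 ≤ b ≤ 4.
Every move lowers a or b (never raises either), so fill the grid row by row in increasing a, and left to right within a row: each cell's successors are then already labelled.
      b=0  b=1  b=2  b=3  b=4
a=0:    L    L    L    L    W
a=1:    L    L    L    L    W
a=2:    L    L    L    L    W
a=3:    W    W    W    W    L
a=4:    W    W    W    W    L
a=5:    W    W    W    W    L
Cells with no legal move (terminal, hence L): (0,0), (0,1), (0,2), (0,3), (1,0), (1,1), (1,2), (1,3), (2,0), (2,1), (2,2), (2,3).
The remaining L cells, each justified by listing all of its moves:
(3,4): L (options (0,4)(W), (3,0)(W) are all W)
(4,4): L (options (1,4)(W), (0,4)(W), (4,0)(W) are all W)
(5,4): L (options (2,4)(W), (1,4)(W), (5,0)(W) are all W)
Every other cell has at least one move into one of the L cells above, so it is W.
The starting position (5,4) is L: whatever Player 1 does, the opponent receives a W position.

Player 2 wins.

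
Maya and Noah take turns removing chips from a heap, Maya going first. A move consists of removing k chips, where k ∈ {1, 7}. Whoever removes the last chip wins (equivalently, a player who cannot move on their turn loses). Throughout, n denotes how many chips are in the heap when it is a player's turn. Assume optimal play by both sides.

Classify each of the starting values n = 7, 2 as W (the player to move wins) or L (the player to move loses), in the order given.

7: W, 2: L

Use the standard recursion: the mover loses at a terminal position; elsewhere, the mover wins exactly when some move hands the opponent an L position.
n=0: no move → L
n=1: W (go to 0, an L position)
n=2: L (sole option 1(W) is W)
n=3: W (go to 2, an L position)
n=4: L (sole option 3(W) is W)
n=5: W (go to 4, an L position)
n=6: L (sole option 5(W) is W)
n=7: W (go to 6, an L position)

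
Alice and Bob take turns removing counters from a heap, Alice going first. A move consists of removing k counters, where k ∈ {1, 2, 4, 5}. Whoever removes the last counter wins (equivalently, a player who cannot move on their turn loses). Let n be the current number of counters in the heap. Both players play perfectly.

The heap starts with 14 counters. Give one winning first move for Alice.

Compute win/loss labels from the base case upward. A position with no move is L. Any other position is W if it can reach an L in one move, else L.
n=0: no move → L
n=1: W (go to 0, an L position)
n=2: W (go to 0, an L position)
n=3: L (options 2(W), 1(W) are all W)
n=4: W (go to 3, an L position)
n=5: W (go to 3, an L position)
n=6: L (options 5(W), 4(W), 2(W), 1(W) are all W)
n=7: W (go to 6, an L position)
n=8: W (go to 6, an L position)
n=9: L (options 8(W), 7(W), 5(W), 4(W) are all W)
n=10: W (go to 9, an L position)
n=11: W (go to 9, an L position)
n=12: L (options 11(W), 10(W), 8(W), 7(W) are all W)
n=13: W (go to 12, an L position)
n=14: W (go to 12, an L position)
From 14, the L positions reachable in one move are: 12, 9. Any move reaching one of these is winning.

Remove 2, leaving 12.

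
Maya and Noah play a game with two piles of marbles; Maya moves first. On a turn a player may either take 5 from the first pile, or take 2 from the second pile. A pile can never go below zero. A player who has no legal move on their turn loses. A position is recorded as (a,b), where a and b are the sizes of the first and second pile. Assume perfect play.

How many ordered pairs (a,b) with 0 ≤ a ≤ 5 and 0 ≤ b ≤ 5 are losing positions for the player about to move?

Compute win/loss labels from the base case upward. A position with no move is L. Any other position is W if it can reach an L in one move, else L.
Every move lowers a or b (never raises either), so fill the grid row by row in increasing a, and left to right within a row: each cell's successors are then already labelled.
      b=0  b=1  b=2  b=3  b=4  b=5
a=0:    L    L    W    W    L    L
a=1:    L    L    W    W    L    L
a=2:    L    L    W    W    L    L
a=3:    L    L    W    W    L    L
a=4:    L    L    W    W    L    L
a=5:    W    W    L    L    W    W
Cells with no legal move (terminal, hence L): (0,0), (0,1), (1,0), (1,1), (2,0), (2,1), (3,0), (3,1), (4,0), (4,1).
The remaining L cells, each justified by listing all of its moves:
(0,4): the only move is to (0,2)(W), a W ⇒ L
(0,5): the only move is to (0,3)(W), a W ⇒ L
(1,4): the only move is to (1,2)(W), a W ⇒ L
(1,5): the only move is to (1,3)(W), a W ⇒ L
(2,4): the only move is to (2,2)(W), a W ⇒ L
(2,5): the only move is to (2,3)(W), a W ⇒ L
(3,4): the only move is to (3,2)(W), a W ⇒ L
(3,5): the only move is to (3,3)(W), a W ⇒ L
(4,4): the only move is to (4,2)(W), a W ⇒ L
(4,5): the only move is to (4,3)(W), a W ⇒ L
(5,2): moves to (0,2)(W), (5,0)(W); every one is W ⇒ L
(5,3): moves to (0,3)(W), (5,1)(W); every one is W ⇒ L
Every other cell has at least one move into one of the L cells above, so it is W.
L cells per row: a=0: 4, a=1: 4, a=2: 4, a=3: 4, a=4: 4, a=5: 2; total 22.

22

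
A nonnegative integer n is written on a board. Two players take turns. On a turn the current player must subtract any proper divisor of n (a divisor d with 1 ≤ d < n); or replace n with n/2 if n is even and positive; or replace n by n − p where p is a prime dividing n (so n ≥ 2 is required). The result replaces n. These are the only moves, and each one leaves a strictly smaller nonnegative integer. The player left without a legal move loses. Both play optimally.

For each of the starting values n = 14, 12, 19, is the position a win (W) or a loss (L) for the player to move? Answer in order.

14: L, 12: W, 19: W

Compute win/loss labels from the base case upward. A position with no move is L. Any other position is W if it can reach an L in one move, else L.
n=0: no move → L
n=1: no move → L
n=2: →0(L), so W
n=3: →0(L), so W
n=4: →2(W), 3(W) — all W, so L
n=5: →0(L), so W
n=6: →4(L), so W
n=7: →0(L), so W
n=8: →4(L), so W
n=9: →6(W), 8(W) — all W, so L
n=10: →9(L), so W
n=11: →0(L), so W
n=12: →9(L), so W
n=13: →0(L), so W
n=14: →7(W), 12(W), 13(W) — all W, so L
n=15: →14(L), so W
n=16: →14(L), so W
n=17: →0(L), so W
n=18: →9(L), so W
n=19: →0(L), so W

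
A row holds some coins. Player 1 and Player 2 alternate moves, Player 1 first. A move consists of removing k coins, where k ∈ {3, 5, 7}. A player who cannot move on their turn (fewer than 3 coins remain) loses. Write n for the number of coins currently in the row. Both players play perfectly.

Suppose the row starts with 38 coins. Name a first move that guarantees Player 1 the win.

Compute win/loss labels from the base case upward. A position with no move is L. Any other position is W if it can reach an L in one move, else L.
n=0: no move → L
n=1: no move → L
n=2: no move → L
n=3: reaches L-position 0 → W
n=4: reaches L-position 1 → W
n=5: reaches L-position 2 → W
n=6: reaches L-position 1 → W
n=7: reaches L-position 2 → W
n=8: reaches L-position 1 → W
n=9: reaches L-position 2 → W
n=10: only reaches 7(W), 5(W), 3(W), all W → L
n=11: only reaches 8(W), 6(W), 4(W), all W → L
n=12: only reaches 9(W), 7(W), 5(W), all W → L
n=13: reaches L-position 10 → W
n=14: reaches L-position 11 → W
n=15: reaches L-position 12 → W
n=16: reaches L-position 11 → W
n=17: reaches L-position 12 → W
n=18: reaches L-position 11 → W
n=19: reaches L-position 12 → W
n=20: only reaches 17(W), 15(W), 13(W), all W → L
n=21: only reaches 18(W), 16(W), 14(W), all W → L
n=22: only reaches 19(W), 17(W), 15(W), all W → L
n=23: reaches L-position 20 → W
n=24: reaches L-position 21 → W
n=25: reaches L-position 22 → W
n=26: reaches L-position 21 → W
n=27: reaches L-position 22 → W
n=28: reaches L-position 21 → W
n=29: reaches L-position 22 → W
n=30: only reaches 27(W), 25(W), 23(W), all W → L
n=31: only reaches 28(W), 26(W), 24(W), all W → L
n=32: only reaches 29(W), 27(W), 25(W), all W → L
n=33: reaches L-position 30 → W
n=34: reaches L-position 31 → W
n=35: reaches L-position 32 → W
n=36: reaches L-position 31 → W
n=37: reaches L-position 32 → W
n=38: reaches L-position 31 → W
From 38, the L positions reachable in one move are: 31.

Remove 7, leaving 31.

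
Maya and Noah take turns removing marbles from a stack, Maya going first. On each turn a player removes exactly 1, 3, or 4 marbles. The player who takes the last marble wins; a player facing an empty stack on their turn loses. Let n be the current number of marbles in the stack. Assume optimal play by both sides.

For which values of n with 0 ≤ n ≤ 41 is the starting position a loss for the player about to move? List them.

Classify positions by backward induction: terminal positions (no move available) are L. From any other position, the mover wins iff some move reaches an L.
n=0: no move → L
n=1: W (go to 0, an L position)
n=2: L (sole option 1(W) is W)
n=3: W (go to 2, an L position)
n=4: W (go to 0, an L position)
n=5: W (go to 2, an L position)
n=6: W (go to 2, an L position)
n=7: L (options 6(W), 4(W), 3(W) are all W)
n=8: W (go to 7, an L position)
n=9: L (options 8(W), 6(W), 5(W) are all W)
n=10: W (go to 9, an L position)
n=11: W (go to 7, an L position)
n=12: W (go to 9, an L position)
n=13: W (go to 9, an L position)
n=14: L (options 13(W), 11(W), 10(W) are all W)
n=15: W (go to 14, an L position)
n=16: L (options 15(W), 13(W), 12(W) are all W)
n=17: W (go to 16, an L position)
n=18: W (go to 14, an L position)
n=19: W (go to 16, an L position)
n=20: W (go to 16, an L position)
n=21: L (options 20(W), 18(W), 17(W) are all W)
n=22: W (go to 21, an L position)
n=23: L (options 22(W), 20(W), 19(W) are all W)
n=24: W (go to 23, an L position)
n=25: W (go to 21, an L position)
n=26: W (go to 23, an L position)
n=27: W (go to 23, an L position)
n=28: L (options 27(W), 25(W), 24(W) are all W)
n=29: W (go to 28, an L position)
n=30: L (options 29(W), 27(W), 26(W) are all W)
n=31: W (go to 30, an L position)
n=32: W (go to 28, an L position)
n=33: W (go to 30, an L position)
n=34: W (go to 30, an L position)
n=35: L (options 34(W), 32(W), 31(W) are all W)
n=36: W (go to 35, an L position)
n=37: L (options 36(W), 34(W), 33(W) are all W)
n=38: W (go to 37, an L position)
n=39: W (go to 35, an L position)
n=40: W (go to 37, an L position)
n=41: W (go to 37, an L position)
Reading off the rows marked L gives the requested list; there are 12 such values of n.

0, 2, 7, 9, 14, 16, 21, 23, 28, 30, 35, 37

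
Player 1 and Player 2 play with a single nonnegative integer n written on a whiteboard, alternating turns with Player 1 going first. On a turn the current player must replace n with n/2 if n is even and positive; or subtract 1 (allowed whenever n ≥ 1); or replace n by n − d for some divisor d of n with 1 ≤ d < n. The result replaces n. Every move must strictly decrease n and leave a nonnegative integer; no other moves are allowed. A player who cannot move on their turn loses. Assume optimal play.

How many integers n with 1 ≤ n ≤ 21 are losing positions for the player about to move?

10

Work bottom-up. With no move the player to move loses. Otherwise the position is W if at least one move leads to an L position for the opponent, and L if every move leads to a W.
n=0: no move → L
n=1: can move to 0, which is L ⇒ W
n=2: the only move is to 1(W), a W ⇒ L
n=3: can move to 2, which is L ⇒ W
n=4: can move to 2, which is L ⇒ W
n=5: the only move is to 4(W), a W ⇒ L
n=6: can move to 5, which is L ⇒ W
n=7: the only move is to 6(W), a W ⇒ L
n=8: can move to 7, which is L ⇒ W
n=9: moves to 6(W), 8(W); every one is W ⇒ L
n=10: can move to 5, which is L ⇒ W
n=11: the only move is to 10(W), a W ⇒ L
n=12: can move to 9, which is L ⇒ W
n=13: the only move is to 12(W), a W ⇒ L
n=14: can move to 7, which is L ⇒ W
n=15: moves to 10(W), 12(W), 14(W); every one is W ⇒ L
n=16: can move to 15, which is L ⇒ W
n=17: the only move is to 16(W), a W ⇒ L
n=18: can move to 9, which is L ⇒ W
n=19: the only move is to 18(W), a W ⇒ L
n=20: can move to 15, which is L ⇒ W
n=21: moves to 14(W), 18(W), 20(W); every one is W ⇒ L
L entries with 1 ≤ n ≤ 21 (n=0 is outside the asked range and is not counted): n = 2, 5, 7, 9, 11, 13, 15, 17, 19, 21; that makes 10.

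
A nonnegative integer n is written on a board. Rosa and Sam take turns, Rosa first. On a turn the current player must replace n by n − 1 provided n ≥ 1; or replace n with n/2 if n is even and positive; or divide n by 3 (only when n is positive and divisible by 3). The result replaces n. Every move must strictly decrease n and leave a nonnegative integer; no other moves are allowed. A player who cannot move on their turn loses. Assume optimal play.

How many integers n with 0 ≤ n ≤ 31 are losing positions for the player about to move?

13

Use the standard recursion: the mover loses at a terminal position; elsewhere, the mover wins exactly when some move hands the opponent an L position.
n=0: no move → L
n=1: can move to 0, which is L ⇒ W
n=2: the only move is to 1(W), a W ⇒ L
n=3: can move to 2, which is L ⇒ W
n=4: can move to 2, which is L ⇒ W
n=5: the only move is to 4(W), a W ⇒ L
n=6: can move to 2, which is L ⇒ W
n=7: the only move is to 6(W), a W ⇒ L
n=8: can move to 7, which is L ⇒ W
n=9: moves to 3(W), 8(W); every one is W ⇒ L
n=10: can move to 5, which is L ⇒ W
n=11: the only move is to 10(W), a W ⇒ L
n=12: can move to 11, which is L ⇒ W
n=13: the only move is to 12(W), a W ⇒ L
n=14: can move to 7, which is L ⇒ W
n=15: can move to 5, which is L ⇒ W
n=16: moves to 8(W), 15(W); every one is W ⇒ L
n=17: can move to 16, which is L ⇒ W
n=18: can move to 9, which is L ⇒ W
n=19: the only move is to 18(W), a W ⇒ L
n=20: can move to 19, which is L ⇒ W
n=21: can move to 7, which is L ⇒ W
n=22: can move to 11, which is L ⇒ W
n=23: the only move is to 22(W), a W ⇒ L
n=24: can move to 23, which is L ⇒ W
n=25: the only move is to 24(W), a W ⇒ L
n=26: can move to 13, which is L ⇒ W
n=27: can move to 9, which is L ⇒ W
n=28: moves to 14(W), 27(W); every one is W ⇒ L
n=29: can move to 28, which is L ⇒ W
n=30: moves to 10(W), 15(W), 29(W); every one is W ⇒ L
n=31: can move to 30, which is L ⇒ W
L entries with 0 ≤ n ≤ 31: n = 0, 2, 5, 7, 9, 11, 13, 16, 19, 23, 25, 28, 30; that makes 13.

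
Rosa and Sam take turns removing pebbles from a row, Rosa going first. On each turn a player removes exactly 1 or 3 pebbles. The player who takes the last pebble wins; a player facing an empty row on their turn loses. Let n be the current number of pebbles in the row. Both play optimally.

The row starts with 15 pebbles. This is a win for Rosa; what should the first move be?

Remove 1, leaving 14.

Label each position W (a win for the player to move) or L (a loss). A position with no legal move is L; any other position is W exactly when some move reaches an L, and L when every move reaches a W.
n=0: no move → L
n=1: →0(L), so W
n=2: →1(W) only, which is W, so L
n=3: →2(L), so W
n=4: →3(W), 1(W) — all W, so L
n=5: →4(L), so W
n=6: →5(W), 3(W) — all W, so L
n=7: →6(L), so W
n=8: →7(W), 5(W) — all W, so L
n=9: →8(L), so W
n=10: →9(W), 7(W) — all W, so L
n=11: →10(L), so W
n=12: →11(W), 9(W) — all W, so L
n=13: →12(L), so W
n=14: →13(W), 11(W) — all W, so L
n=15: →14(L), so W
From 15, the L positions reachable in one move are: 14, 12. Any move reaching one of these is winning.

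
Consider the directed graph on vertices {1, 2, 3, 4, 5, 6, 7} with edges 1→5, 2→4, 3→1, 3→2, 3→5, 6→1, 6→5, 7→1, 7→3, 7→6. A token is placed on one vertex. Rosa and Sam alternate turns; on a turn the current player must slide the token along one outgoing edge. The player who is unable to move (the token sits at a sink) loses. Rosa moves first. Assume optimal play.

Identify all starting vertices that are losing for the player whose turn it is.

Use the standard recursion: the mover loses at a terminal position; elsewhere, the mover wins exactly when some move hands the opponent an L position.
Every edge goes from a vertex to one that appears earlier in the order 4, 5, 1, 2, 3, 6, 7, so processing vertices in that order labels each vertex after all of its successors.
4: no outgoing edge → L
5: no outgoing edge → L
1: W (go to 5, an L position)
2: W (go to 4, an L position)
3: W (go to 5, an L position)
6: W (go to 5, an L position)
7: L (options 6(W), 3(W), 1(W) are all W)
The losing starting vertices are exactly the entries labelled L in this table (3 of them).

4, 5, 7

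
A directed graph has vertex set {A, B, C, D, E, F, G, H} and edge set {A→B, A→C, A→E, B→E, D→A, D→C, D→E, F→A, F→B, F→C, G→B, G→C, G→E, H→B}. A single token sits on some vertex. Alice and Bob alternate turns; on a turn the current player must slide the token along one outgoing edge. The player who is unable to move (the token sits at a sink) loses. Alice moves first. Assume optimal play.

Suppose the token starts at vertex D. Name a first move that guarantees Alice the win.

Move to E.

Build the W/L table. Terminal = L. A non-terminal position is W if it has a move to some L; otherwise it is L.
Every edge goes from a vertex to one that appears earlier in the order C, E, B, G, A, F, D, H, so processing vertices in that order labels each vertex after all of its successors.
C: no outgoing edge → L
E: no outgoing edge → L
B: →E(L), so W
G: →E(L), so W
A: →E(L), so W
F: →C(L), so W
D: →E(L), so W
H: →B(W) only, which is W, so L
From D, the L positions reachable in one move are: E, C. Any move reaching one of these is winning.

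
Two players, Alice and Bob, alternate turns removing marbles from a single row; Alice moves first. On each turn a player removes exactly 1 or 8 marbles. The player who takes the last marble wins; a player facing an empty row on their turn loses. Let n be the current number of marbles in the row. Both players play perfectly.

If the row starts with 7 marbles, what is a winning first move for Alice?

Remove 1, leaving 6.

Use the standard recursion: the mover loses at a terminal position; elsewhere, the mover wins exactly when some move hands the opponent an L position.
n=0: no move → L
n=1: →0(L), so W
n=2: →1(W) only, which is W, so L
n=3: →2(L), so W
n=4: →3(W) only, which is W, so L
n=5: →4(L), so W
n=6: →5(W) only, which is W, so L
n=7: →6(L), so W
From 7, the L positions reachable in one move are: 6.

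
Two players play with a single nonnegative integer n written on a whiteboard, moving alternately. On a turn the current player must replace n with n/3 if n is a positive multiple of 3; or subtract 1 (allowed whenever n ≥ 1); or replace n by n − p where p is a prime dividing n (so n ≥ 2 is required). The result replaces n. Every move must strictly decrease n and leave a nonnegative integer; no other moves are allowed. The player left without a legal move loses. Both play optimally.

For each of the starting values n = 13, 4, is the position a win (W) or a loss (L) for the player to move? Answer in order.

13: W, 4: L

Label each position W (a win for the player to move) or L (a loss). A position with no legal move is L; any other position is W exactly when some move reaches an L, and L when every move reaches a W.
n=0: no move → L
n=1: →0(L), so W
n=2: →0(L), so W
n=3: →0(L), so W
n=4: →2(W), 3(W) — all W, so L
n=5: →0(L), so W
n=6: →4(L), so W
n=7: →0(L), so W
n=8: →6(W), 7(W) — all W, so L
n=9: →8(L), so W
n=10: →8(L), so W
n=11: →0(L), so W
n=12: →4(L), so W
n=13: →0(L), so W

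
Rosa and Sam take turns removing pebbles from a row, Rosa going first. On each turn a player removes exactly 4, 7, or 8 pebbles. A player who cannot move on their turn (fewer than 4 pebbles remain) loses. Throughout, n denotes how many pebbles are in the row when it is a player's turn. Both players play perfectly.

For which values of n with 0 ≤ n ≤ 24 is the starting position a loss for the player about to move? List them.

0, 1, 2, 3, 12, 13, 14, 15, 24

Compute win/loss labels from the base case upward. A position with no move is L. Any other position is W if it can reach an L in one move, else L.
n=0: no move → L
n=1: no move → L
n=2: no move → L
n=3: no move → L
n=4: W (go to 0, an L position)
n=5: W (go to 1, an L position)
n=6: W (go to 2, an L position)
n=7: W (go to 3, an L position)
n=8: W (go to 1, an L position)
n=9: W (go to 2, an L position)
n=10: W (go to 3, an L position)
n=11: W (go to 3, an L position)
n=12: L (options 8(W), 5(W), 4(W) are all W)
n=13: L (options 9(W), 6(W), 5(W) are all W)
n=14: L (options 10(W), 7(W), 6(W) are all W)
n=15: L (options 11(W), 8(W), 7(W) are all W)
n=16: W (go to 12, an L position)
n=17: W (go to 13, an L position)
n=18: W (go to 14, an L position)
n=19: W (go to 15, an L position)
n=20: W (go to 13, an L position)
n=21: W (go to 14, an L position)
n=22: W (go to 15, an L position)
n=23: W (go to 15, an L position)
n=24: L (options 20(W), 17(W), 16(W) are all W)
Reading off the rows marked L gives the requested list; there are 9 such values of n.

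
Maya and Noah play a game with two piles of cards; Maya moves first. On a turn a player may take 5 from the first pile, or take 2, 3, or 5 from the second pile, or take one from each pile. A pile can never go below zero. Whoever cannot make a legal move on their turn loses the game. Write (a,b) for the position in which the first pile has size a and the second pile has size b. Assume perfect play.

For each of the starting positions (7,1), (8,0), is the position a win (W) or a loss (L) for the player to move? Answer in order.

(7,1): L, (8,0): W

Use the standard recursion: the mover loses at a terminal position; elsewhere, the mover wins exactly when some move hands the opponent an L position.
No move ever increases a pile, so every position that can arise here has a ≤ 8 and b ≤ 1; it is enough to label the cells with 0 ≤ a ≤ 8 and 0 ≤ b ≤ 1.
Every move lowers a or b (never raises either), so fill the grid row by row in increasing a, and left to right within a row: each cell's successors are then already labelled.
      b=0  b=1
a=0:    L    L
a=1:    L    W
a=2:    L    W
a=3:    L    W
a=4:    L    W
a=5:    W    W
a=6:    W    L
a=7:    W    L
a=8:    W    L
Cells with no legal move (terminal, hence L): (0,0), (0,1), (1,0), (2,0), (3,0), (4,0).
The remaining L cells, each justified by listing all of its moves:
(6,1): L (options (1,1)(W), (5,0)(W) are all W)
(7,1): L (options (2,1)(W), (6,0)(W) are all W)
(8,1): L (options (3,1)(W), (7,0)(W) are all W)
Every other cell has at least one move into one of the L cells above, so it is W.
(7,1): one of the L cells justified above, so L
(8,0): the move to (3,0) reaches an L cell, so W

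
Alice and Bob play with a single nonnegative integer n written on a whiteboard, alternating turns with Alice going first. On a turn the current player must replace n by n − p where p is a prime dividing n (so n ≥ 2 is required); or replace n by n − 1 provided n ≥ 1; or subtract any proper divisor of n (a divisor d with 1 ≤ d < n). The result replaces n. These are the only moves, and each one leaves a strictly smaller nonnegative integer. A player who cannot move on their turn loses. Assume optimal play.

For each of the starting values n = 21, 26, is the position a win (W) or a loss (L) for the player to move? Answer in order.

21: W, 26: L

Use the standard recursion: the mover loses at a terminal position; elsewhere, the mover wins exactly when some move hands the opponent an L position.
n=0: no move → L
n=1: W (go to 0, an L position)
n=2: W (go to 0, an L position)
n=3: W (go to 0, an L position)
n=4: L (options 2(W), 3(W) are all W)
n=5: W (go to 0, an L position)
n=6: W (go to 4, an L position)
n=7: W (go to 0, an L position)
n=8: W (go to 4, an L position)
n=9: L (options 6(W), 8(W) are all W)
n=10: W (go to 9, an L position)
n=11: W (go to 0, an L position)
n=12: W (go to 9, an L position)
n=13: W (go to 0, an L position)
n=14: L (options 7(W), 12(W), 13(W) are all W)
n=15: W (go to 14, an L position)
n=16: W (go to 14, an L position)
n=17: W (go to 0, an L position)
n=18: W (go to 9, an L position)
n=19: W (go to 0, an L position)
n=20: L (options 10(W), 15(W), 16(W), 18(W), 19(W) are all W)
n=21: W (go to 14, an L position)
n=22: W (go to 20, an L position)
n=23: W (go to 0, an L position)
n=24: W (go to 20, an L position)
n=25: W (go to 20, an L position)
n=26: L (options 13(W), 24(W), 25(W) are all W)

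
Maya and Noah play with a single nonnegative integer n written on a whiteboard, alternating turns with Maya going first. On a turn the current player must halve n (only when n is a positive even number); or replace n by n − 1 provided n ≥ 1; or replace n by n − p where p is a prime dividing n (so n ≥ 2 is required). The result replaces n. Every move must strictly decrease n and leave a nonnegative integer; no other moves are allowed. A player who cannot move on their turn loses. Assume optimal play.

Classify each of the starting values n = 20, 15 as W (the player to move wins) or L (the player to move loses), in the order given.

20: L, 15: W

Positions with no move are L. A position that does have a move is losing for the player to move precisely when every available move leads to a winning position for the opponent. Fill in the labels:
n=0: no move → L
n=1: →0(L), so W
n=2: →0(L), so W
n=3: →0(L), so W
n=4: →2(W), 3(W) — all W, so L
n=5: →0(L), so W
n=6: →4(L), so W
n=7: →0(L), so W
n=8: →4(L), so W
n=9: →6(W), 8(W) — all W, so L
n=10: →9(L), so W
n=11: →0(L), so W
n=12: →9(L), so W
n=13: →0(L), so W
n=14: →7(W), 12(W), 13(W) — all W, so L
n=15: →14(L), so W
n=16: →14(L), so W
n=17: →0(L), so W
n=18: →9(L), so W
n=19: →0(L), so W
n=20: →10(W), 15(W), 18(W), 19(W) — all W, so L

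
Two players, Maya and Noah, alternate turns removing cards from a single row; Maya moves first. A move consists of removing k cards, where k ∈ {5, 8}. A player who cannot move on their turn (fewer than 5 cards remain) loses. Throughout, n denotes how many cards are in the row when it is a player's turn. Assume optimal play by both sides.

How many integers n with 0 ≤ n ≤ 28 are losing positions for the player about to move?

Build the W/L table. Terminal = L. A non-terminal position is W if it has a move to some L; otherwise it is L.
n=0: no move → L
n=1: no move → L
n=2: no move → L
n=3: no move → L
n=4: no move → L
n=5: →0(L), so W
n=6: →1(L), so W
n=7: →2(L), so W
n=8: →3(L), so W
n=9: →4(L), so W
n=10: →2(L), so W
n=11: →3(L), so W
n=12: →4(L), so W
n=13: →8(W), 5(W) — all W, so L
n=14: →9(W), 6(W) — all W, so L
n=15: →10(W), 7(W) — all W, so L
n=16: →11(W), 8(W) — all W, so L
n=17: →12(W), 9(W) — all W, so L
n=18: →13(L), so W
n=19: →14(L), so W
n=20: →15(L), so W
n=21: →16(L), so W
n=22: →17(L), so W
n=23: →15(L), so W
n=24: →16(L), so W
n=25: →17(L), so W
n=26: →21(W), 18(W) — all W, so L
n=27: →22(W), 19(W) — all W, so L
n=28: →23(W), 20(W) — all W, so L
L entries with 0 ≤ n ≤ 28: n = 0, 1, 2, 3, 4, 13, 14, 15, 16, 17, 26, 27, 28; that makes 13.

13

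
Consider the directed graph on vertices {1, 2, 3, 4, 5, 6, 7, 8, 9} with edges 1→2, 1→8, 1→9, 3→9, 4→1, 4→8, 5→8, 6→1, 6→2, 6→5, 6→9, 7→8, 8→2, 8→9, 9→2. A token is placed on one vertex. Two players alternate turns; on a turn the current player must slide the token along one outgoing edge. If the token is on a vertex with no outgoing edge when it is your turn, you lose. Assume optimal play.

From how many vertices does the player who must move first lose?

Classify positions by backward induction: terminal positions (no move available) are L. From any other position, the mover wins iff some move reaches an L.
Every edge goes from a vertex to one that appears earlier in the order 2, 9, 8, 1, 5, 3, 7, 6, 4, so processing vertices in that order labels each vertex after all of its successors.
2: no outgoing edge → L
9: reaches L-position 2 → W
8: reaches L-position 2 → W
1: reaches L-position 2 → W
5: only reaches 8(W), which is W → L
3: only reaches 9(W), which is W → L
7: only reaches 8(W), which is W → L
6: reaches L-position 5 → W
4: only reaches 1(W), 8(W), all W → L
The L vertices are 2, 3, 4, 5, 7; that is 5 in all.

5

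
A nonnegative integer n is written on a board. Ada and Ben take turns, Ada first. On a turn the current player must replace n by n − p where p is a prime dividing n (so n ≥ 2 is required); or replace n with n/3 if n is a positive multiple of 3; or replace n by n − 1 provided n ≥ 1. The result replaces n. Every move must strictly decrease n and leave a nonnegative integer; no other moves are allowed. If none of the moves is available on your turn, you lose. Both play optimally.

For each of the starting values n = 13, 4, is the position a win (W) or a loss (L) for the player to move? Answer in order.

13: W, 4: L

Classify positions by backward induction: terminal positions (no move available) are L. From any other position, the mover wins iff some move reaches an L.
n=0: no move → L
n=1: reaches L-position 0 → W
n=2: reaches L-position 0 → W
n=3: reaches L-position 0 → W
n=4: only reaches 2(W), 3(W), all W → L
n=5: reaches L-position 0 → W
n=6: reaches L-position 4 → W
n=7: reaches L-position 0 → W
n=8: only reaches 6(W), 7(W), all W → L
n=9: reaches L-position 8 → W
n=10: reaches L-position 8 → W
n=11: reaches L-position 0 → W
n=12: reaches L-position 4 → W
n=13: reaches L-position 0 → W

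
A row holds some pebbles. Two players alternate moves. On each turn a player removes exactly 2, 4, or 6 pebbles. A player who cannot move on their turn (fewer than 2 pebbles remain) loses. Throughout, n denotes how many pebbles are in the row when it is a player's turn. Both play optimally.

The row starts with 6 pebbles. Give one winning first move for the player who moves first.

Remove 6, leaving 0.

Classify positions by backward induction: terminal positions (no move available) are L. From any other position, the mover wins iff some move reaches an L.
n=0: no move → L
n=1: no move → L
n=2: reaches L-position 0 → W
n=3: reaches L-position 1 → W
n=4: reaches L-position 0 → W
n=5: reaches L-position 1 → W
n=6: reaches L-position 0 → W
From 6, the L positions reachable in one move are: 0.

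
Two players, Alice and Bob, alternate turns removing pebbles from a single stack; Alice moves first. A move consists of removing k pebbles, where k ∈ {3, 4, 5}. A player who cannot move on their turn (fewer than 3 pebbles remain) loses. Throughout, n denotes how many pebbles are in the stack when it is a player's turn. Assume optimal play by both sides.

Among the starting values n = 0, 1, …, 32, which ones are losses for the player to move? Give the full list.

0, 1, 2, 8, 9, 10, 16, 17, 18, 24, 25, 26, 32

Work bottom-up. With no move the player to move loses. Otherwise the position is W if at least one move leads to an L position for the opponent, and L if every move leads to a W.
n=0: no move → L
n=1: no move → L
n=2: no move → L
n=3: →0(L), so W
n=4: →1(L), so W
n=5: →2(L), so W
n=6: →2(L), so W
n=7: →2(L), so W
n=8: →5(W), 4(W), 3(W) — all W, so L
n=9: →6(W), 5(W), 4(W) — all W, so L
n=10: →7(W), 6(W), 5(W) — all W, so L
n=11: →8(L), so W
n=12: →9(L), so W
n=13: →10(L), so W
n=14: →10(L), so W
n=15: →10(L), so W
n=16: →13(W), 12(W), 11(W) — all W, so L
n=17: →14(W), 13(W), 12(W) — all W, so L
n=18: →15(W), 14(W), 13(W) — all W, so L
n=19: →16(L), so W
n=20: →17(L), so W
n=21: →18(L), so W
n=22: →18(L), so W
n=23: →18(L), so W
n=24: →21(W), 20(W), 19(W) — all W, so L
n=25: →22(W), 21(W), 20(W) — all W, so L
n=26: →23(W), 22(W), 21(W) — all W, so L
n=27: →24(L), so W
n=28: →25(L), so W
n=29: →26(L), so W
n=30: →26(L), so W
n=31: →26(L), so W
n=32: →29(W), 28(W), 27(W) — all W, so L
Reading off the rows marked L gives the requested list; there are 13 such values of n.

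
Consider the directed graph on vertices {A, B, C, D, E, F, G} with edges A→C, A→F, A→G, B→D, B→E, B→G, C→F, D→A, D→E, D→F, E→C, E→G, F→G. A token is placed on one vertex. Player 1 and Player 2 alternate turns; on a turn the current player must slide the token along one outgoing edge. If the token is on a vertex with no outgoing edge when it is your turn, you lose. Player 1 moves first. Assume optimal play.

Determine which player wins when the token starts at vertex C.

Player 2 wins.

Classify positions by backward induction: terminal positions (no move available) are L. From any other position, the mover wins iff some move reaches an L.
Every edge goes from a vertex to one that appears earlier in the order G, F, C, A, E, D, B, so processing vertices in that order labels each vertex after all of its successors.
G: no outgoing edge → L
F: →G(L), so W
C: →F(W) only, which is W, so L
A: →C(L), so W
E: →C(L), so W
D: →E(W), A(W), F(W) — all W, so L
B: →D(L), so W
The starting position C is L: whatever Player 1 does, the opponent receives a W position.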